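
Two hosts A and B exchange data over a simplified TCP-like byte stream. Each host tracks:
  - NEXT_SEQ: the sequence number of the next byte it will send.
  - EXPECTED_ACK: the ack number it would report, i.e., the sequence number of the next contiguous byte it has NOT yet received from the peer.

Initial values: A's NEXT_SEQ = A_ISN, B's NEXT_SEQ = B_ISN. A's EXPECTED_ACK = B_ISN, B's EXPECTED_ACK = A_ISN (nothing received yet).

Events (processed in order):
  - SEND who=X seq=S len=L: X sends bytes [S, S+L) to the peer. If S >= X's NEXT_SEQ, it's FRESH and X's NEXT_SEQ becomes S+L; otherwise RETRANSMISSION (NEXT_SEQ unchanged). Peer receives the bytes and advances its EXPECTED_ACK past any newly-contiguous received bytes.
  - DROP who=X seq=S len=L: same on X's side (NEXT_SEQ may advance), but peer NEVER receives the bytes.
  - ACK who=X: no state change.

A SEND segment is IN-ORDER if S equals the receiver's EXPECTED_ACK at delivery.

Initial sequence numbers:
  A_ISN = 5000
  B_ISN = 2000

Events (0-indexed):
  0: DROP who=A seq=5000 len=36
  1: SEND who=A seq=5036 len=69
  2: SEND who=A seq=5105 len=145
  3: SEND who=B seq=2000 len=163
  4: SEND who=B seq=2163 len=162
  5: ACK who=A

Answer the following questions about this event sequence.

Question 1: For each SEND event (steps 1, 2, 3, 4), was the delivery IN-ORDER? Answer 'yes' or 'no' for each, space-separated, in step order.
Step 1: SEND seq=5036 -> out-of-order
Step 2: SEND seq=5105 -> out-of-order
Step 3: SEND seq=2000 -> in-order
Step 4: SEND seq=2163 -> in-order

Answer: no no yes yes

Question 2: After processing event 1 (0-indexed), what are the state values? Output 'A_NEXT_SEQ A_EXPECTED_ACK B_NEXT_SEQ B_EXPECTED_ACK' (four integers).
After event 0: A_seq=5036 A_ack=2000 B_seq=2000 B_ack=5000
After event 1: A_seq=5105 A_ack=2000 B_seq=2000 B_ack=5000

5105 2000 2000 5000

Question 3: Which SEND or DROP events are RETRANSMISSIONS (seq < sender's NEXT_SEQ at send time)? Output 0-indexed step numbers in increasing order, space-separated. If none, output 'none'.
Answer: none

Derivation:
Step 0: DROP seq=5000 -> fresh
Step 1: SEND seq=5036 -> fresh
Step 2: SEND seq=5105 -> fresh
Step 3: SEND seq=2000 -> fresh
Step 4: SEND seq=2163 -> fresh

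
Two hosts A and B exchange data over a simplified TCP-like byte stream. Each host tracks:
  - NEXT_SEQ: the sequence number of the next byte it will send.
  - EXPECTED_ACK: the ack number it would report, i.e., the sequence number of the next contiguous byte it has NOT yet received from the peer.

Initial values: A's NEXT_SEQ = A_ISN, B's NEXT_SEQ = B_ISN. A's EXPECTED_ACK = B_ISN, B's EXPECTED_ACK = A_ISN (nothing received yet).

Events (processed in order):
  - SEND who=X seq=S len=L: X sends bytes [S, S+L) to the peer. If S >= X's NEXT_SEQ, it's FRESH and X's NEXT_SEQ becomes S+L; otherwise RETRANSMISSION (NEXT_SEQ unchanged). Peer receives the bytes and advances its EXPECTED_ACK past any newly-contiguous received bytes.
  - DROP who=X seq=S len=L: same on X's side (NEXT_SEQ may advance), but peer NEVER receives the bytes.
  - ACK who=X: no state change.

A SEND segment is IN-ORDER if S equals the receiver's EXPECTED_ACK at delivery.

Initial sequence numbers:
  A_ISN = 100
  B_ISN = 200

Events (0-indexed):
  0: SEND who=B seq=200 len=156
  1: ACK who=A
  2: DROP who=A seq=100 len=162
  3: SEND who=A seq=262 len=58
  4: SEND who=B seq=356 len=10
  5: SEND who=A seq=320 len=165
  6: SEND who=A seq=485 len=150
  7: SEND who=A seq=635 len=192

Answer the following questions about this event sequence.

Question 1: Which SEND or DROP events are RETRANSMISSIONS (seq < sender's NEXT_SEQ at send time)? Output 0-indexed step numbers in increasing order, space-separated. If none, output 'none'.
Step 0: SEND seq=200 -> fresh
Step 2: DROP seq=100 -> fresh
Step 3: SEND seq=262 -> fresh
Step 4: SEND seq=356 -> fresh
Step 5: SEND seq=320 -> fresh
Step 6: SEND seq=485 -> fresh
Step 7: SEND seq=635 -> fresh

Answer: none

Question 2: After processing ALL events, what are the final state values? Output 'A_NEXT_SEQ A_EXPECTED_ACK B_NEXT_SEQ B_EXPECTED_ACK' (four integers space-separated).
After event 0: A_seq=100 A_ack=356 B_seq=356 B_ack=100
After event 1: A_seq=100 A_ack=356 B_seq=356 B_ack=100
After event 2: A_seq=262 A_ack=356 B_seq=356 B_ack=100
After event 3: A_seq=320 A_ack=356 B_seq=356 B_ack=100
After event 4: A_seq=320 A_ack=366 B_seq=366 B_ack=100
After event 5: A_seq=485 A_ack=366 B_seq=366 B_ack=100
After event 6: A_seq=635 A_ack=366 B_seq=366 B_ack=100
After event 7: A_seq=827 A_ack=366 B_seq=366 B_ack=100

Answer: 827 366 366 100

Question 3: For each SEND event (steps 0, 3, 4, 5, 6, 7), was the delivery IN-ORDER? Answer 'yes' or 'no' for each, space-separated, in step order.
Answer: yes no yes no no no

Derivation:
Step 0: SEND seq=200 -> in-order
Step 3: SEND seq=262 -> out-of-order
Step 4: SEND seq=356 -> in-order
Step 5: SEND seq=320 -> out-of-order
Step 6: SEND seq=485 -> out-of-order
Step 7: SEND seq=635 -> out-of-order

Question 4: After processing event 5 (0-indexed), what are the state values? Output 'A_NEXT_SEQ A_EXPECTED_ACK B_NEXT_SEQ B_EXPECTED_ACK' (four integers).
After event 0: A_seq=100 A_ack=356 B_seq=356 B_ack=100
After event 1: A_seq=100 A_ack=356 B_seq=356 B_ack=100
After event 2: A_seq=262 A_ack=356 B_seq=356 B_ack=100
After event 3: A_seq=320 A_ack=356 B_seq=356 B_ack=100
After event 4: A_seq=320 A_ack=366 B_seq=366 B_ack=100
After event 5: A_seq=485 A_ack=366 B_seq=366 B_ack=100

485 366 366 100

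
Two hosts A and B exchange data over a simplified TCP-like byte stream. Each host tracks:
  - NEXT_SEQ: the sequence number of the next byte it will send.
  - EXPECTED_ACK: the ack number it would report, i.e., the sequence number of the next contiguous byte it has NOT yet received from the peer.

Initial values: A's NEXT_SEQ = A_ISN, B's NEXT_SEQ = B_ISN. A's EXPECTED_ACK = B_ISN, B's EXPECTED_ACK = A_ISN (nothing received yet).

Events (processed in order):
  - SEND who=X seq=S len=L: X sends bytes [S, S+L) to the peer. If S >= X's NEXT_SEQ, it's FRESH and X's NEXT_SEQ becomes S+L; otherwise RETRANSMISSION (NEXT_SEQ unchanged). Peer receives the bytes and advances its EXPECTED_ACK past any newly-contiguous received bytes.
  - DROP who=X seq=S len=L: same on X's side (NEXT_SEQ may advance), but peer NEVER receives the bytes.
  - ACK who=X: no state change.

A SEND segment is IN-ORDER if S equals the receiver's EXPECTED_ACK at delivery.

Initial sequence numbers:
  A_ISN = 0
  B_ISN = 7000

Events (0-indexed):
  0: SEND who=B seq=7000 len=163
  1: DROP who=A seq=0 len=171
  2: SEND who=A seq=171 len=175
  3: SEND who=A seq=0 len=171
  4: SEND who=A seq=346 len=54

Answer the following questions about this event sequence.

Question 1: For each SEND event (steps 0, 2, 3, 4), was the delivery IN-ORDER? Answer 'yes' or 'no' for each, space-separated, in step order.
Step 0: SEND seq=7000 -> in-order
Step 2: SEND seq=171 -> out-of-order
Step 3: SEND seq=0 -> in-order
Step 4: SEND seq=346 -> in-order

Answer: yes no yes yes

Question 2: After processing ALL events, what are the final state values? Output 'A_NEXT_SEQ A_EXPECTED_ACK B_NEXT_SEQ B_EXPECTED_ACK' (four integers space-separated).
Answer: 400 7163 7163 400

Derivation:
After event 0: A_seq=0 A_ack=7163 B_seq=7163 B_ack=0
After event 1: A_seq=171 A_ack=7163 B_seq=7163 B_ack=0
After event 2: A_seq=346 A_ack=7163 B_seq=7163 B_ack=0
After event 3: A_seq=346 A_ack=7163 B_seq=7163 B_ack=346
After event 4: A_seq=400 A_ack=7163 B_seq=7163 B_ack=400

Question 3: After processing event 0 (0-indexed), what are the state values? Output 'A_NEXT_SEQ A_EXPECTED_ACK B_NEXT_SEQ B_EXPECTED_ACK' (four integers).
After event 0: A_seq=0 A_ack=7163 B_seq=7163 B_ack=0

0 7163 7163 0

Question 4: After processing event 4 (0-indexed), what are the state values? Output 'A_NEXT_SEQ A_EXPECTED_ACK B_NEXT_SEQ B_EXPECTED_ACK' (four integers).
After event 0: A_seq=0 A_ack=7163 B_seq=7163 B_ack=0
After event 1: A_seq=171 A_ack=7163 B_seq=7163 B_ack=0
After event 2: A_seq=346 A_ack=7163 B_seq=7163 B_ack=0
After event 3: A_seq=346 A_ack=7163 B_seq=7163 B_ack=346
After event 4: A_seq=400 A_ack=7163 B_seq=7163 B_ack=400

400 7163 7163 400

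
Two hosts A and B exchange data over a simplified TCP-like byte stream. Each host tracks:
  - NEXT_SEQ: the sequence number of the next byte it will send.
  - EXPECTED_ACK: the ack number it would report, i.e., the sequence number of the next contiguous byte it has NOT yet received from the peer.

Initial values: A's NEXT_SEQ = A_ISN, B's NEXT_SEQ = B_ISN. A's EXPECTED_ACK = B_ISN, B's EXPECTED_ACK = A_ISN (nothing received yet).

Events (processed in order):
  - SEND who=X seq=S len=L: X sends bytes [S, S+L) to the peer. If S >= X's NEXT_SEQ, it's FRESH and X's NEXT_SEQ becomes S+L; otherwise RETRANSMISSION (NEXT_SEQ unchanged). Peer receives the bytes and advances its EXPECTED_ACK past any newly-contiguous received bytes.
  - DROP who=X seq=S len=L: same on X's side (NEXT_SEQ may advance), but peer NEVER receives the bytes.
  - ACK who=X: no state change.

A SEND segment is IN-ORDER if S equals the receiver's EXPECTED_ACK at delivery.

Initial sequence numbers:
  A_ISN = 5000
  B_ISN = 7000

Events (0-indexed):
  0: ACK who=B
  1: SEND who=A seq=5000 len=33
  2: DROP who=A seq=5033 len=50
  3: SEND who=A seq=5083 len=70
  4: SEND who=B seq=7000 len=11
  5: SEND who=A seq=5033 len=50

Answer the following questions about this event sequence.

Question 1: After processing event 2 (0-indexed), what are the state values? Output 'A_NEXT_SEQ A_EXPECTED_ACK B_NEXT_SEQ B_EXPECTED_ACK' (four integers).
After event 0: A_seq=5000 A_ack=7000 B_seq=7000 B_ack=5000
After event 1: A_seq=5033 A_ack=7000 B_seq=7000 B_ack=5033
After event 2: A_seq=5083 A_ack=7000 B_seq=7000 B_ack=5033

5083 7000 7000 5033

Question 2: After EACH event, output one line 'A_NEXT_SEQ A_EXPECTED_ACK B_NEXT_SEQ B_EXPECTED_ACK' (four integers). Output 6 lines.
5000 7000 7000 5000
5033 7000 7000 5033
5083 7000 7000 5033
5153 7000 7000 5033
5153 7011 7011 5033
5153 7011 7011 5153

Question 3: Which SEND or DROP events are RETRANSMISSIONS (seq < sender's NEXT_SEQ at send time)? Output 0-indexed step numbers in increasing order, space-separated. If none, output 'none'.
Step 1: SEND seq=5000 -> fresh
Step 2: DROP seq=5033 -> fresh
Step 3: SEND seq=5083 -> fresh
Step 4: SEND seq=7000 -> fresh
Step 5: SEND seq=5033 -> retransmit

Answer: 5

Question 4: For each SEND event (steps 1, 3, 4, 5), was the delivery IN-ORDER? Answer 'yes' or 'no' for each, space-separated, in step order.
Answer: yes no yes yes

Derivation:
Step 1: SEND seq=5000 -> in-order
Step 3: SEND seq=5083 -> out-of-order
Step 4: SEND seq=7000 -> in-order
Step 5: SEND seq=5033 -> in-order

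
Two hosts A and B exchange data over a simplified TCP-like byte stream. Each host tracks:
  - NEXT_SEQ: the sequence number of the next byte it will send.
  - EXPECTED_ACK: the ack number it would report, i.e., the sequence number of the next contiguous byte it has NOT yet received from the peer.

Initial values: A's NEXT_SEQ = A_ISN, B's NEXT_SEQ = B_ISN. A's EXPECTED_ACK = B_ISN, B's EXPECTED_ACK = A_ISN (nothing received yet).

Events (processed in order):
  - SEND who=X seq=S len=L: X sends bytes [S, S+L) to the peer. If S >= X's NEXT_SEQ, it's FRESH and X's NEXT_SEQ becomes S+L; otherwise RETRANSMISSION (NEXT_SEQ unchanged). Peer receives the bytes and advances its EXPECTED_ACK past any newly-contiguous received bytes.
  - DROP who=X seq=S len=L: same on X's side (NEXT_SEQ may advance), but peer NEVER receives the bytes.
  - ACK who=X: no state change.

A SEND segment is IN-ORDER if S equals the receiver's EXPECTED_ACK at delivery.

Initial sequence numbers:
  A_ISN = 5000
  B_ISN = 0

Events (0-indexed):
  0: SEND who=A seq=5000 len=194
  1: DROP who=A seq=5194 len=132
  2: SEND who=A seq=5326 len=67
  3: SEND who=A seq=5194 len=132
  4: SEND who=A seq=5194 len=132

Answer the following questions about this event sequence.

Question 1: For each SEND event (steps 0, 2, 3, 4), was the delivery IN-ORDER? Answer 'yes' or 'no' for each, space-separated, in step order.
Step 0: SEND seq=5000 -> in-order
Step 2: SEND seq=5326 -> out-of-order
Step 3: SEND seq=5194 -> in-order
Step 4: SEND seq=5194 -> out-of-order

Answer: yes no yes no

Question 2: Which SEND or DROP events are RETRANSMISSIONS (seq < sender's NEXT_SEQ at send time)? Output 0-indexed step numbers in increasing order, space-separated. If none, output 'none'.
Step 0: SEND seq=5000 -> fresh
Step 1: DROP seq=5194 -> fresh
Step 2: SEND seq=5326 -> fresh
Step 3: SEND seq=5194 -> retransmit
Step 4: SEND seq=5194 -> retransmit

Answer: 3 4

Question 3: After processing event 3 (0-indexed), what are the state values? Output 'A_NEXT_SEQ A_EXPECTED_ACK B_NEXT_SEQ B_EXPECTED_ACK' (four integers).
After event 0: A_seq=5194 A_ack=0 B_seq=0 B_ack=5194
After event 1: A_seq=5326 A_ack=0 B_seq=0 B_ack=5194
After event 2: A_seq=5393 A_ack=0 B_seq=0 B_ack=5194
After event 3: A_seq=5393 A_ack=0 B_seq=0 B_ack=5393

5393 0 0 5393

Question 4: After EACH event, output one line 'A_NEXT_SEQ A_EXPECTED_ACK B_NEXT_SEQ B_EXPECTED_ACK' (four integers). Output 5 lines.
5194 0 0 5194
5326 0 0 5194
5393 0 0 5194
5393 0 0 5393
5393 0 0 5393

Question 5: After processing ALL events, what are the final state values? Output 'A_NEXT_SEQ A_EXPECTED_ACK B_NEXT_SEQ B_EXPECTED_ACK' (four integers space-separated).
Answer: 5393 0 0 5393

Derivation:
After event 0: A_seq=5194 A_ack=0 B_seq=0 B_ack=5194
After event 1: A_seq=5326 A_ack=0 B_seq=0 B_ack=5194
After event 2: A_seq=5393 A_ack=0 B_seq=0 B_ack=5194
After event 3: A_seq=5393 A_ack=0 B_seq=0 B_ack=5393
After event 4: A_seq=5393 A_ack=0 B_seq=0 B_ack=5393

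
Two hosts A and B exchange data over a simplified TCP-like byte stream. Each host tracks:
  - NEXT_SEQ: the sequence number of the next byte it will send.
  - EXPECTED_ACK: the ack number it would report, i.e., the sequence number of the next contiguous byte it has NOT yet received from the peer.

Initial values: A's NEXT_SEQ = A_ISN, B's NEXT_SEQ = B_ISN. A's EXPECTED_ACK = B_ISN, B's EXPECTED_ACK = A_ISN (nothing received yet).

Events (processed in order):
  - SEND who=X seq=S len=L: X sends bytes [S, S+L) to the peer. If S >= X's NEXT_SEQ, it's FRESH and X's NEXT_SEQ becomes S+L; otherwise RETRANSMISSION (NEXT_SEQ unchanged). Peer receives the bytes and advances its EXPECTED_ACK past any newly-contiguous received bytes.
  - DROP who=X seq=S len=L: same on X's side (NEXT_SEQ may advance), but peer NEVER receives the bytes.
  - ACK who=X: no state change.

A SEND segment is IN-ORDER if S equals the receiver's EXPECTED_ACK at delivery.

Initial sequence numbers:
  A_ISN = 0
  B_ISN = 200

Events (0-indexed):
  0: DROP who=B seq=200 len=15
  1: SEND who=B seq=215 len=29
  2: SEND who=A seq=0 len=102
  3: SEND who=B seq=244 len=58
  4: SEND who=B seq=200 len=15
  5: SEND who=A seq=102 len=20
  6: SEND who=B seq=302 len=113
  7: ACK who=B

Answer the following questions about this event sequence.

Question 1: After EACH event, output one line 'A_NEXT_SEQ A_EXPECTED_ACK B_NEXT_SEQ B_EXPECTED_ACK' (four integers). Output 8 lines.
0 200 215 0
0 200 244 0
102 200 244 102
102 200 302 102
102 302 302 102
122 302 302 122
122 415 415 122
122 415 415 122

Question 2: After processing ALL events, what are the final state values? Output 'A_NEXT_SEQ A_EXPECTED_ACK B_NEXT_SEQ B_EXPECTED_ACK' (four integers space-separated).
After event 0: A_seq=0 A_ack=200 B_seq=215 B_ack=0
After event 1: A_seq=0 A_ack=200 B_seq=244 B_ack=0
After event 2: A_seq=102 A_ack=200 B_seq=244 B_ack=102
After event 3: A_seq=102 A_ack=200 B_seq=302 B_ack=102
After event 4: A_seq=102 A_ack=302 B_seq=302 B_ack=102
After event 5: A_seq=122 A_ack=302 B_seq=302 B_ack=122
After event 6: A_seq=122 A_ack=415 B_seq=415 B_ack=122
After event 7: A_seq=122 A_ack=415 B_seq=415 B_ack=122

Answer: 122 415 415 122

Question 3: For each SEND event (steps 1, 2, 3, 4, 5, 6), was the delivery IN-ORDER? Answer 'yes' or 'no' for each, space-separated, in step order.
Step 1: SEND seq=215 -> out-of-order
Step 2: SEND seq=0 -> in-order
Step 3: SEND seq=244 -> out-of-order
Step 4: SEND seq=200 -> in-order
Step 5: SEND seq=102 -> in-order
Step 6: SEND seq=302 -> in-order

Answer: no yes no yes yes yes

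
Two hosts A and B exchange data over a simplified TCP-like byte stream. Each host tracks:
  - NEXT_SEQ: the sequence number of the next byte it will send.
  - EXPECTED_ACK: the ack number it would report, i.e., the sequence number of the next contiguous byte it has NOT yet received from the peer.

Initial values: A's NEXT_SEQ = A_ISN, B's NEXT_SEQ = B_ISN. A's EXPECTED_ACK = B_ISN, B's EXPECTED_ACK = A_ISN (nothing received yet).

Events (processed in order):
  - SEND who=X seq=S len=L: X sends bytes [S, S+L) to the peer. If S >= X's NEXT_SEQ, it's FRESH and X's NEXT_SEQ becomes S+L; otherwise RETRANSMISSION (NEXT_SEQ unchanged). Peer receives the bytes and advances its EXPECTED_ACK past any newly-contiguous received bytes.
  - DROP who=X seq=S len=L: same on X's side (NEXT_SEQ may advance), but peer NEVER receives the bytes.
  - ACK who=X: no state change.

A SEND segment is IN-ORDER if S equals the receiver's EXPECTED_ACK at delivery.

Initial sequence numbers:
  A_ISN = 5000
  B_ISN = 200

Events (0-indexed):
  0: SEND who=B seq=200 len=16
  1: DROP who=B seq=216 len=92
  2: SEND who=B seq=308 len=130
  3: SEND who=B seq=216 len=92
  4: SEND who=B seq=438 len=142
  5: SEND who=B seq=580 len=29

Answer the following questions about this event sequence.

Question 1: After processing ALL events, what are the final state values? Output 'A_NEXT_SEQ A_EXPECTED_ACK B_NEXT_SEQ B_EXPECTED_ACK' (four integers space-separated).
After event 0: A_seq=5000 A_ack=216 B_seq=216 B_ack=5000
After event 1: A_seq=5000 A_ack=216 B_seq=308 B_ack=5000
After event 2: A_seq=5000 A_ack=216 B_seq=438 B_ack=5000
After event 3: A_seq=5000 A_ack=438 B_seq=438 B_ack=5000
After event 4: A_seq=5000 A_ack=580 B_seq=580 B_ack=5000
After event 5: A_seq=5000 A_ack=609 B_seq=609 B_ack=5000

Answer: 5000 609 609 5000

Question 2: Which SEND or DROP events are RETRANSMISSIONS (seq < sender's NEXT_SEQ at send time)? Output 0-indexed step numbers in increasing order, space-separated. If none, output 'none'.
Answer: 3

Derivation:
Step 0: SEND seq=200 -> fresh
Step 1: DROP seq=216 -> fresh
Step 2: SEND seq=308 -> fresh
Step 3: SEND seq=216 -> retransmit
Step 4: SEND seq=438 -> fresh
Step 5: SEND seq=580 -> fresh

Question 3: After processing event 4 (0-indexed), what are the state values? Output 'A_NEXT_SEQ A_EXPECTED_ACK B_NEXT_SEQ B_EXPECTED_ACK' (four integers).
After event 0: A_seq=5000 A_ack=216 B_seq=216 B_ack=5000
After event 1: A_seq=5000 A_ack=216 B_seq=308 B_ack=5000
After event 2: A_seq=5000 A_ack=216 B_seq=438 B_ack=5000
After event 3: A_seq=5000 A_ack=438 B_seq=438 B_ack=5000
After event 4: A_seq=5000 A_ack=580 B_seq=580 B_ack=5000

5000 580 580 5000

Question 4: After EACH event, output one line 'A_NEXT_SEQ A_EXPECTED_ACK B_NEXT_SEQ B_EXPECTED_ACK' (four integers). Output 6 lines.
5000 216 216 5000
5000 216 308 5000
5000 216 438 5000
5000 438 438 5000
5000 580 580 5000
5000 609 609 5000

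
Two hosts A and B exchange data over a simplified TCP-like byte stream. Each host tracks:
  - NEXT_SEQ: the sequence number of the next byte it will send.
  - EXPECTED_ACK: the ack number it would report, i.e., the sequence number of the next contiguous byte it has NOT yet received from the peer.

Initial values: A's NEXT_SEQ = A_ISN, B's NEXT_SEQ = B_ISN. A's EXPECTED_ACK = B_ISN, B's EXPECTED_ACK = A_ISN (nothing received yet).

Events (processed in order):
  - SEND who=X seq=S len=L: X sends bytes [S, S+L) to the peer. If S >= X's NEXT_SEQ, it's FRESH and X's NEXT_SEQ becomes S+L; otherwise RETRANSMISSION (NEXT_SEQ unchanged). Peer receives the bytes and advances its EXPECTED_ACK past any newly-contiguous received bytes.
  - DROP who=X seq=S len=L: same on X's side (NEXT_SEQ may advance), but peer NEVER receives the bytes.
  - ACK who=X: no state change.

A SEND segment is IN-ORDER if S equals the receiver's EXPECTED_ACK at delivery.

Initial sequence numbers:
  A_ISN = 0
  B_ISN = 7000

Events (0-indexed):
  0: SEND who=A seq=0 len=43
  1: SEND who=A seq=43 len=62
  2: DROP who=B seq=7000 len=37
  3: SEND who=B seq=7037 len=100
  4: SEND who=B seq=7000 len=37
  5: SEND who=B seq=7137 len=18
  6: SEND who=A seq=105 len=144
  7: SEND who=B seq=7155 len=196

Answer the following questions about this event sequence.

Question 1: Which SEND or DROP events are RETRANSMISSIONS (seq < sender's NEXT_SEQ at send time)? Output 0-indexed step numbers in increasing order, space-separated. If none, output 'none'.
Step 0: SEND seq=0 -> fresh
Step 1: SEND seq=43 -> fresh
Step 2: DROP seq=7000 -> fresh
Step 3: SEND seq=7037 -> fresh
Step 4: SEND seq=7000 -> retransmit
Step 5: SEND seq=7137 -> fresh
Step 6: SEND seq=105 -> fresh
Step 7: SEND seq=7155 -> fresh

Answer: 4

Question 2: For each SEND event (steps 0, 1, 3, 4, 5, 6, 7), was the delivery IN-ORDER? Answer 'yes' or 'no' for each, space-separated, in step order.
Answer: yes yes no yes yes yes yes

Derivation:
Step 0: SEND seq=0 -> in-order
Step 1: SEND seq=43 -> in-order
Step 3: SEND seq=7037 -> out-of-order
Step 4: SEND seq=7000 -> in-order
Step 5: SEND seq=7137 -> in-order
Step 6: SEND seq=105 -> in-order
Step 7: SEND seq=7155 -> in-order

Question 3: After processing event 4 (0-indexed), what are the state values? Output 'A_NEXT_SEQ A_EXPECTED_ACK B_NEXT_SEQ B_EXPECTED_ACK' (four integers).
After event 0: A_seq=43 A_ack=7000 B_seq=7000 B_ack=43
After event 1: A_seq=105 A_ack=7000 B_seq=7000 B_ack=105
After event 2: A_seq=105 A_ack=7000 B_seq=7037 B_ack=105
After event 3: A_seq=105 A_ack=7000 B_seq=7137 B_ack=105
After event 4: A_seq=105 A_ack=7137 B_seq=7137 B_ack=105

105 7137 7137 105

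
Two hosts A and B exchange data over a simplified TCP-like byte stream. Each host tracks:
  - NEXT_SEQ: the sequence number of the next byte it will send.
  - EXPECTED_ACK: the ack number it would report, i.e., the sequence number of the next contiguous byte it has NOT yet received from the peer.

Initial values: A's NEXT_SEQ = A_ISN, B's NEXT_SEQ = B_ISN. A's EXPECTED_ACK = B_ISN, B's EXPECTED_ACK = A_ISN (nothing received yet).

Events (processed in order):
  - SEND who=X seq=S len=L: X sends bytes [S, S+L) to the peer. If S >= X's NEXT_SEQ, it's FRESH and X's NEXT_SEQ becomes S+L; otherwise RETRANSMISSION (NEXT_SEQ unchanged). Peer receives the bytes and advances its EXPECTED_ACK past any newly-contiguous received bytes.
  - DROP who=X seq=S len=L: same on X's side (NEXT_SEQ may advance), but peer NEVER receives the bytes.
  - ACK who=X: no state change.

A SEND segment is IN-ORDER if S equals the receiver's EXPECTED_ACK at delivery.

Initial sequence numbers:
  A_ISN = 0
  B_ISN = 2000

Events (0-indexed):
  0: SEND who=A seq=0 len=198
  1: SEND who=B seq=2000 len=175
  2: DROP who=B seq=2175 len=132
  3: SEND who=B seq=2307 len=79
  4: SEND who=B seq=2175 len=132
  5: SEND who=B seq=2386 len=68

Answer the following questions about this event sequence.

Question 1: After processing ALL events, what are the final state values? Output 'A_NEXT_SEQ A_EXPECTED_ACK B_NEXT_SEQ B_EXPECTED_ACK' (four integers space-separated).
After event 0: A_seq=198 A_ack=2000 B_seq=2000 B_ack=198
After event 1: A_seq=198 A_ack=2175 B_seq=2175 B_ack=198
After event 2: A_seq=198 A_ack=2175 B_seq=2307 B_ack=198
After event 3: A_seq=198 A_ack=2175 B_seq=2386 B_ack=198
After event 4: A_seq=198 A_ack=2386 B_seq=2386 B_ack=198
After event 5: A_seq=198 A_ack=2454 B_seq=2454 B_ack=198

Answer: 198 2454 2454 198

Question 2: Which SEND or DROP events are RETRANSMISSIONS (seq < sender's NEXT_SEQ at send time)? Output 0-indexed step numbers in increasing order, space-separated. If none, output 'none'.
Step 0: SEND seq=0 -> fresh
Step 1: SEND seq=2000 -> fresh
Step 2: DROP seq=2175 -> fresh
Step 3: SEND seq=2307 -> fresh
Step 4: SEND seq=2175 -> retransmit
Step 5: SEND seq=2386 -> fresh

Answer: 4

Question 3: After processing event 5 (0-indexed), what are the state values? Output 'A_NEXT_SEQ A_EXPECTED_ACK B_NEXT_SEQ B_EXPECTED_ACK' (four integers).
After event 0: A_seq=198 A_ack=2000 B_seq=2000 B_ack=198
After event 1: A_seq=198 A_ack=2175 B_seq=2175 B_ack=198
After event 2: A_seq=198 A_ack=2175 B_seq=2307 B_ack=198
After event 3: A_seq=198 A_ack=2175 B_seq=2386 B_ack=198
After event 4: A_seq=198 A_ack=2386 B_seq=2386 B_ack=198
After event 5: A_seq=198 A_ack=2454 B_seq=2454 B_ack=198

198 2454 2454 198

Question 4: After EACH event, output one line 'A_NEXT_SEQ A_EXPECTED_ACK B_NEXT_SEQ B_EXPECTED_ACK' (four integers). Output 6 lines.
198 2000 2000 198
198 2175 2175 198
198 2175 2307 198
198 2175 2386 198
198 2386 2386 198
198 2454 2454 198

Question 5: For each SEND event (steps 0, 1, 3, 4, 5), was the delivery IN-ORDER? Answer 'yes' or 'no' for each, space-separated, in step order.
Step 0: SEND seq=0 -> in-order
Step 1: SEND seq=2000 -> in-order
Step 3: SEND seq=2307 -> out-of-order
Step 4: SEND seq=2175 -> in-order
Step 5: SEND seq=2386 -> in-order

Answer: yes yes no yes yes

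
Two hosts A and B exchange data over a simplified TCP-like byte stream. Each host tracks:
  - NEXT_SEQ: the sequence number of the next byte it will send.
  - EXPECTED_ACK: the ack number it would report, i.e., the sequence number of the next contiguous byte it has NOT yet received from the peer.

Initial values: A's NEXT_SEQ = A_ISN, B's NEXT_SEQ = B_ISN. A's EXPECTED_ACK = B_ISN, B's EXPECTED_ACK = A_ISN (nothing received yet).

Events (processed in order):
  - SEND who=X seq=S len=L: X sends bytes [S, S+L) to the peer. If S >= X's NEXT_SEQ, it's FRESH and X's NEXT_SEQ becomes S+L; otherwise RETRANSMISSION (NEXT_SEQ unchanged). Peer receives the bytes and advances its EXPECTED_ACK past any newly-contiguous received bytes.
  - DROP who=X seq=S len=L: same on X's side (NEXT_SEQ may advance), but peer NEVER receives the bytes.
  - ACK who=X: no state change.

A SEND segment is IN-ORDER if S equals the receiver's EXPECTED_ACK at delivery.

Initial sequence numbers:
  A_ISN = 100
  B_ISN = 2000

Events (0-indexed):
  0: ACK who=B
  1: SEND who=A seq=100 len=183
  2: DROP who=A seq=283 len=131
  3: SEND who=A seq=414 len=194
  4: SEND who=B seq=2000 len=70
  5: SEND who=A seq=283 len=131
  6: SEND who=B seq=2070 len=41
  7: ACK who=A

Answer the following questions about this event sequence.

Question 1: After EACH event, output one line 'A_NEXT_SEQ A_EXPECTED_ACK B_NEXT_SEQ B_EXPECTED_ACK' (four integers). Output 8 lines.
100 2000 2000 100
283 2000 2000 283
414 2000 2000 283
608 2000 2000 283
608 2070 2070 283
608 2070 2070 608
608 2111 2111 608
608 2111 2111 608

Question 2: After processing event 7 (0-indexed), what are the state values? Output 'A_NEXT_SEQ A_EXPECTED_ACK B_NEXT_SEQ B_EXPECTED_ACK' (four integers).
After event 0: A_seq=100 A_ack=2000 B_seq=2000 B_ack=100
After event 1: A_seq=283 A_ack=2000 B_seq=2000 B_ack=283
After event 2: A_seq=414 A_ack=2000 B_seq=2000 B_ack=283
After event 3: A_seq=608 A_ack=2000 B_seq=2000 B_ack=283
After event 4: A_seq=608 A_ack=2070 B_seq=2070 B_ack=283
After event 5: A_seq=608 A_ack=2070 B_seq=2070 B_ack=608
After event 6: A_seq=608 A_ack=2111 B_seq=2111 B_ack=608
After event 7: A_seq=608 A_ack=2111 B_seq=2111 B_ack=608

608 2111 2111 608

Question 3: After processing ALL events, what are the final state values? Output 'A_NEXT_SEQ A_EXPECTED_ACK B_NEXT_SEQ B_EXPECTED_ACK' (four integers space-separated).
Answer: 608 2111 2111 608

Derivation:
After event 0: A_seq=100 A_ack=2000 B_seq=2000 B_ack=100
After event 1: A_seq=283 A_ack=2000 B_seq=2000 B_ack=283
After event 2: A_seq=414 A_ack=2000 B_seq=2000 B_ack=283
After event 3: A_seq=608 A_ack=2000 B_seq=2000 B_ack=283
After event 4: A_seq=608 A_ack=2070 B_seq=2070 B_ack=283
After event 5: A_seq=608 A_ack=2070 B_seq=2070 B_ack=608
After event 6: A_seq=608 A_ack=2111 B_seq=2111 B_ack=608
After event 7: A_seq=608 A_ack=2111 B_seq=2111 B_ack=608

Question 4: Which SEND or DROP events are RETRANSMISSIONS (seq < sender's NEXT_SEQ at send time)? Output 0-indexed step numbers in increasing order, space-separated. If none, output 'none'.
Step 1: SEND seq=100 -> fresh
Step 2: DROP seq=283 -> fresh
Step 3: SEND seq=414 -> fresh
Step 4: SEND seq=2000 -> fresh
Step 5: SEND seq=283 -> retransmit
Step 6: SEND seq=2070 -> fresh

Answer: 5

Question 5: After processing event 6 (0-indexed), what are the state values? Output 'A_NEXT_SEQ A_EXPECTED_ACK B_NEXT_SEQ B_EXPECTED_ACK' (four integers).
After event 0: A_seq=100 A_ack=2000 B_seq=2000 B_ack=100
After event 1: A_seq=283 A_ack=2000 B_seq=2000 B_ack=283
After event 2: A_seq=414 A_ack=2000 B_seq=2000 B_ack=283
After event 3: A_seq=608 A_ack=2000 B_seq=2000 B_ack=283
After event 4: A_seq=608 A_ack=2070 B_seq=2070 B_ack=283
After event 5: A_seq=608 A_ack=2070 B_seq=2070 B_ack=608
After event 6: A_seq=608 A_ack=2111 B_seq=2111 B_ack=608

608 2111 2111 608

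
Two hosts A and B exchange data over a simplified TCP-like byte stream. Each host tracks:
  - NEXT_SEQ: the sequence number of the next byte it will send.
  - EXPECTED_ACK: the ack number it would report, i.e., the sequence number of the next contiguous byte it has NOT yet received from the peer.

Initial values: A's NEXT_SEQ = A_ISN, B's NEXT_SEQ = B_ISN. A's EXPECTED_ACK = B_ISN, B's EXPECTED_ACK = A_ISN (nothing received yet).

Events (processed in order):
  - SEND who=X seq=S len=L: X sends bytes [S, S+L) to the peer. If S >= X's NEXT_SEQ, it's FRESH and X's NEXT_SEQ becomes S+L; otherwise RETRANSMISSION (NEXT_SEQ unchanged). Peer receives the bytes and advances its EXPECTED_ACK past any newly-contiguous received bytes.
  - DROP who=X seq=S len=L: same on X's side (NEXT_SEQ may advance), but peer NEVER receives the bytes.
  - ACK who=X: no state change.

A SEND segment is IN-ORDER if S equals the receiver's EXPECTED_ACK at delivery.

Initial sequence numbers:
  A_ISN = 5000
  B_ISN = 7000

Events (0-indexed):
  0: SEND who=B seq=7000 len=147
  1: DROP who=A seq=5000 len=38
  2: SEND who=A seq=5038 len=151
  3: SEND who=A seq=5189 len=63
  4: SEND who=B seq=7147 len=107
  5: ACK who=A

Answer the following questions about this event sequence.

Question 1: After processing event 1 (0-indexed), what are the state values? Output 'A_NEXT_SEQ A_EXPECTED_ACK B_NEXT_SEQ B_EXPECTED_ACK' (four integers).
After event 0: A_seq=5000 A_ack=7147 B_seq=7147 B_ack=5000
After event 1: A_seq=5038 A_ack=7147 B_seq=7147 B_ack=5000

5038 7147 7147 5000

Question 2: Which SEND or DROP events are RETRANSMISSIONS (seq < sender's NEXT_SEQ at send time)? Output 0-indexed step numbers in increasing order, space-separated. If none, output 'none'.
Answer: none

Derivation:
Step 0: SEND seq=7000 -> fresh
Step 1: DROP seq=5000 -> fresh
Step 2: SEND seq=5038 -> fresh
Step 3: SEND seq=5189 -> fresh
Step 4: SEND seq=7147 -> fresh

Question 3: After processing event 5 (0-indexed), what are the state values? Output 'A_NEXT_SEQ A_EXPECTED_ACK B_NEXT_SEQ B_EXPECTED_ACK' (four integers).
After event 0: A_seq=5000 A_ack=7147 B_seq=7147 B_ack=5000
After event 1: A_seq=5038 A_ack=7147 B_seq=7147 B_ack=5000
After event 2: A_seq=5189 A_ack=7147 B_seq=7147 B_ack=5000
After event 3: A_seq=5252 A_ack=7147 B_seq=7147 B_ack=5000
After event 4: A_seq=5252 A_ack=7254 B_seq=7254 B_ack=5000
After event 5: A_seq=5252 A_ack=7254 B_seq=7254 B_ack=5000

5252 7254 7254 5000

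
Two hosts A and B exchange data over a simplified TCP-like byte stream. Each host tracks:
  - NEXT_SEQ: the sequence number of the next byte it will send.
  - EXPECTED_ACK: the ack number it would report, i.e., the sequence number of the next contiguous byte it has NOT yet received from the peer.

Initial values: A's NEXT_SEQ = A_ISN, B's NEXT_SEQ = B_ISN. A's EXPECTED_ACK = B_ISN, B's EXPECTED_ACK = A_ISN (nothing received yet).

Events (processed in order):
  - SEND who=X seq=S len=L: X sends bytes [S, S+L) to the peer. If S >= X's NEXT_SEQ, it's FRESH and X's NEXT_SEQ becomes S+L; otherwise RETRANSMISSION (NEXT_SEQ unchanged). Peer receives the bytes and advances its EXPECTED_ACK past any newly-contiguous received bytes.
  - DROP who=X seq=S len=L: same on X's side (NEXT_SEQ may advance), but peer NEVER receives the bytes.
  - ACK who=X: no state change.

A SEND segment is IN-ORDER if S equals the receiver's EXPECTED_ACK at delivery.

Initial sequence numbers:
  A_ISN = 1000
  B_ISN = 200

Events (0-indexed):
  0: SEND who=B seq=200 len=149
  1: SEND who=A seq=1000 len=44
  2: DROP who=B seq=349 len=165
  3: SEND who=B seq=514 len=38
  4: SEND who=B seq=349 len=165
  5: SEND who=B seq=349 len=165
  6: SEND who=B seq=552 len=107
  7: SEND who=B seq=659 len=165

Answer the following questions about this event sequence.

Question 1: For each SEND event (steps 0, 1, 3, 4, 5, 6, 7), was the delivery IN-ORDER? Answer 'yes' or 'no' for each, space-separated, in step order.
Answer: yes yes no yes no yes yes

Derivation:
Step 0: SEND seq=200 -> in-order
Step 1: SEND seq=1000 -> in-order
Step 3: SEND seq=514 -> out-of-order
Step 4: SEND seq=349 -> in-order
Step 5: SEND seq=349 -> out-of-order
Step 6: SEND seq=552 -> in-order
Step 7: SEND seq=659 -> in-order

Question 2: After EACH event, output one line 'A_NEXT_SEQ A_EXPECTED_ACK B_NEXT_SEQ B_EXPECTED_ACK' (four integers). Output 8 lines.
1000 349 349 1000
1044 349 349 1044
1044 349 514 1044
1044 349 552 1044
1044 552 552 1044
1044 552 552 1044
1044 659 659 1044
1044 824 824 1044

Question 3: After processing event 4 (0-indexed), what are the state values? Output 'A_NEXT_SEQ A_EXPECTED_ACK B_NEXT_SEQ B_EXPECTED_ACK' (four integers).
After event 0: A_seq=1000 A_ack=349 B_seq=349 B_ack=1000
After event 1: A_seq=1044 A_ack=349 B_seq=349 B_ack=1044
After event 2: A_seq=1044 A_ack=349 B_seq=514 B_ack=1044
After event 3: A_seq=1044 A_ack=349 B_seq=552 B_ack=1044
After event 4: A_seq=1044 A_ack=552 B_seq=552 B_ack=1044

1044 552 552 1044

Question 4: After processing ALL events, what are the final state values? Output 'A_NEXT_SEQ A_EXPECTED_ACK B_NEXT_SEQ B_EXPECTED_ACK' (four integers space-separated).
Answer: 1044 824 824 1044

Derivation:
After event 0: A_seq=1000 A_ack=349 B_seq=349 B_ack=1000
After event 1: A_seq=1044 A_ack=349 B_seq=349 B_ack=1044
After event 2: A_seq=1044 A_ack=349 B_seq=514 B_ack=1044
After event 3: A_seq=1044 A_ack=349 B_seq=552 B_ack=1044
After event 4: A_seq=1044 A_ack=552 B_seq=552 B_ack=1044
After event 5: A_seq=1044 A_ack=552 B_seq=552 B_ack=1044
After event 6: A_seq=1044 A_ack=659 B_seq=659 B_ack=1044
After event 7: A_seq=1044 A_ack=824 B_seq=824 B_ack=1044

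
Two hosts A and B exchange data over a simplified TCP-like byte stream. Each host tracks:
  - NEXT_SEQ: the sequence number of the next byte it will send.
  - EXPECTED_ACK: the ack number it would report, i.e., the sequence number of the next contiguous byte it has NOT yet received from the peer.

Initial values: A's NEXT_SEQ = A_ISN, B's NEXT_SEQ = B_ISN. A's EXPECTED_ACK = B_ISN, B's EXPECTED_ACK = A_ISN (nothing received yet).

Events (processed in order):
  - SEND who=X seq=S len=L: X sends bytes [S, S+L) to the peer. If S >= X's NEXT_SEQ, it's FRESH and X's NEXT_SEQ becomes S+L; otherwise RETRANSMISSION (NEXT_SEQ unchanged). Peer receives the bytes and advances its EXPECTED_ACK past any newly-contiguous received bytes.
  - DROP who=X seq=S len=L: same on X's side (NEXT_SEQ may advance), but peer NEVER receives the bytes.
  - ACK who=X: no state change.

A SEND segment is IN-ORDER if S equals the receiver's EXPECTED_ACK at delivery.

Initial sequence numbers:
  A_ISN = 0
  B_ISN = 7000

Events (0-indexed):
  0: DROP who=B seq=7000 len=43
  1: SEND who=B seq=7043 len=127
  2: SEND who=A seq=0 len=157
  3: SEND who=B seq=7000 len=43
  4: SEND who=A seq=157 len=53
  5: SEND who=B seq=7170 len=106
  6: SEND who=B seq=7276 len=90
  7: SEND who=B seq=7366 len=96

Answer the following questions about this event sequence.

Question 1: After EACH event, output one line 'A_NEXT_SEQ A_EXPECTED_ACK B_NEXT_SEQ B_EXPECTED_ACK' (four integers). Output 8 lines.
0 7000 7043 0
0 7000 7170 0
157 7000 7170 157
157 7170 7170 157
210 7170 7170 210
210 7276 7276 210
210 7366 7366 210
210 7462 7462 210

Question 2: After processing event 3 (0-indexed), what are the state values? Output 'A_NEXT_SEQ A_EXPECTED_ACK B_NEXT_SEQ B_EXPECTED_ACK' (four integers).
After event 0: A_seq=0 A_ack=7000 B_seq=7043 B_ack=0
After event 1: A_seq=0 A_ack=7000 B_seq=7170 B_ack=0
After event 2: A_seq=157 A_ack=7000 B_seq=7170 B_ack=157
After event 3: A_seq=157 A_ack=7170 B_seq=7170 B_ack=157

157 7170 7170 157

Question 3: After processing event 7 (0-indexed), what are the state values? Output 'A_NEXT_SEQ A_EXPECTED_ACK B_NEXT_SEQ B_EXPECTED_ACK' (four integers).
After event 0: A_seq=0 A_ack=7000 B_seq=7043 B_ack=0
After event 1: A_seq=0 A_ack=7000 B_seq=7170 B_ack=0
After event 2: A_seq=157 A_ack=7000 B_seq=7170 B_ack=157
After event 3: A_seq=157 A_ack=7170 B_seq=7170 B_ack=157
After event 4: A_seq=210 A_ack=7170 B_seq=7170 B_ack=210
After event 5: A_seq=210 A_ack=7276 B_seq=7276 B_ack=210
After event 6: A_seq=210 A_ack=7366 B_seq=7366 B_ack=210
After event 7: A_seq=210 A_ack=7462 B_seq=7462 B_ack=210

210 7462 7462 210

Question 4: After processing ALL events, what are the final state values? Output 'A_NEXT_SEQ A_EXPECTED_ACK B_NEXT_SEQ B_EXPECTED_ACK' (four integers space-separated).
After event 0: A_seq=0 A_ack=7000 B_seq=7043 B_ack=0
After event 1: A_seq=0 A_ack=7000 B_seq=7170 B_ack=0
After event 2: A_seq=157 A_ack=7000 B_seq=7170 B_ack=157
After event 3: A_seq=157 A_ack=7170 B_seq=7170 B_ack=157
After event 4: A_seq=210 A_ack=7170 B_seq=7170 B_ack=210
After event 5: A_seq=210 A_ack=7276 B_seq=7276 B_ack=210
After event 6: A_seq=210 A_ack=7366 B_seq=7366 B_ack=210
After event 7: A_seq=210 A_ack=7462 B_seq=7462 B_ack=210

Answer: 210 7462 7462 210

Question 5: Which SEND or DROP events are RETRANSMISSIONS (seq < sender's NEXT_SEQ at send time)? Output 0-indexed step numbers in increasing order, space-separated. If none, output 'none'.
Answer: 3

Derivation:
Step 0: DROP seq=7000 -> fresh
Step 1: SEND seq=7043 -> fresh
Step 2: SEND seq=0 -> fresh
Step 3: SEND seq=7000 -> retransmit
Step 4: SEND seq=157 -> fresh
Step 5: SEND seq=7170 -> fresh
Step 6: SEND seq=7276 -> fresh
Step 7: SEND seq=7366 -> fresh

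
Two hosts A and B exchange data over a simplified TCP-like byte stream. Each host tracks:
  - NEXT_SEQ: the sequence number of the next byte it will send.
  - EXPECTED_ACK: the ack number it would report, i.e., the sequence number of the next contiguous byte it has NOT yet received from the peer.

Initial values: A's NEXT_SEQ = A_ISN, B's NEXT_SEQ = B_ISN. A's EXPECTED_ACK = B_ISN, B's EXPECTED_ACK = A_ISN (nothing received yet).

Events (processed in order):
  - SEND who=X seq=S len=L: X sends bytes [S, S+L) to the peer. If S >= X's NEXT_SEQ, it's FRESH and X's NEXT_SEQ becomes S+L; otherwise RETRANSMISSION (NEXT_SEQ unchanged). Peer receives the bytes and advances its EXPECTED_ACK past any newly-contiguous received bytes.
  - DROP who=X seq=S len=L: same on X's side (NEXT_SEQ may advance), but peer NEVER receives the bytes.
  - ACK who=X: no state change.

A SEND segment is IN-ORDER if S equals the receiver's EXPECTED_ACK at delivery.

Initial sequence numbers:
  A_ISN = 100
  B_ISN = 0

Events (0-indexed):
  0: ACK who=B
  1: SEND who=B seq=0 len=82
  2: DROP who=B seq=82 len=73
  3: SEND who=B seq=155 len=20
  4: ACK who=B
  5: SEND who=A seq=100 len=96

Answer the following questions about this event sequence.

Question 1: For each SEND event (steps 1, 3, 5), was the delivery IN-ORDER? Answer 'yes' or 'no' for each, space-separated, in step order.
Answer: yes no yes

Derivation:
Step 1: SEND seq=0 -> in-order
Step 3: SEND seq=155 -> out-of-order
Step 5: SEND seq=100 -> in-order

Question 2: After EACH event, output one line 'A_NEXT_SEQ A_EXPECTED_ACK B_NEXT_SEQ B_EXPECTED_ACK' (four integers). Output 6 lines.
100 0 0 100
100 82 82 100
100 82 155 100
100 82 175 100
100 82 175 100
196 82 175 196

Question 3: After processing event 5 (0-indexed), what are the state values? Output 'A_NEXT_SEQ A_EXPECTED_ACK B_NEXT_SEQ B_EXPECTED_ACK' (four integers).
After event 0: A_seq=100 A_ack=0 B_seq=0 B_ack=100
After event 1: A_seq=100 A_ack=82 B_seq=82 B_ack=100
After event 2: A_seq=100 A_ack=82 B_seq=155 B_ack=100
After event 3: A_seq=100 A_ack=82 B_seq=175 B_ack=100
After event 4: A_seq=100 A_ack=82 B_seq=175 B_ack=100
After event 5: A_seq=196 A_ack=82 B_seq=175 B_ack=196

196 82 175 196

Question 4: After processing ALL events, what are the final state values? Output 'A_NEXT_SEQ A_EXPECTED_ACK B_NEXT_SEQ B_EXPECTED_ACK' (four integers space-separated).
After event 0: A_seq=100 A_ack=0 B_seq=0 B_ack=100
After event 1: A_seq=100 A_ack=82 B_seq=82 B_ack=100
After event 2: A_seq=100 A_ack=82 B_seq=155 B_ack=100
After event 3: A_seq=100 A_ack=82 B_seq=175 B_ack=100
After event 4: A_seq=100 A_ack=82 B_seq=175 B_ack=100
After event 5: A_seq=196 A_ack=82 B_seq=175 B_ack=196

Answer: 196 82 175 196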